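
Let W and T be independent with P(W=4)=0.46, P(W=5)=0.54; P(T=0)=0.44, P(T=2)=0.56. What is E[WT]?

E[WT] = Σ_w Σ_t wt · P(W=w)P(T=t)
 = 0·0.2024 + 8·0.2576 + 0·0.2376 + 10·0.3024
 = 0 + 2.0608 + 0 + 3.024
 = 5.0848

5.0848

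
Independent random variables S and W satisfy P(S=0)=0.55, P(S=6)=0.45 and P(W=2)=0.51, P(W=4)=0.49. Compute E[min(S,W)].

E[min(S,W)] = Σ_s Σ_w min(s,w) · P(S=s)P(W=w)
 = 0·0.2805 + 0·0.2695 + 2·0.2295 + 4·0.2205
 = 0 + 0 + 0.459 + 0.882
 = 1.341

1.341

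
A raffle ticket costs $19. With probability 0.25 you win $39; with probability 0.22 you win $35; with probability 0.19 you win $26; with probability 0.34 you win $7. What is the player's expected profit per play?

E[payout] = 39·0.25 + 35·0.22 + 26·0.19 + 7·0.34
 = 9.75 + 7.7 + 4.94 + 2.38
 = 24.77
Net = 24.77 - 19 = 5.77

5.77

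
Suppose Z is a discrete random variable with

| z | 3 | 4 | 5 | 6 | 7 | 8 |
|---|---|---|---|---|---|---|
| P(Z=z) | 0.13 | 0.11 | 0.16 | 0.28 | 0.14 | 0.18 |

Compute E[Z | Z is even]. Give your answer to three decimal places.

6.246

P(Z is even) = 0.11 + 0.28 + 0.18 = 0.57.
E[Z | Z is even] = [4·0.11 + 6·0.28 + 8·0.18] / 0.57
 = 3.56 / 0.57
 = 356/57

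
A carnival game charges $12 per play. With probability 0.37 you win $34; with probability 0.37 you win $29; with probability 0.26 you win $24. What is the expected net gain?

17.55

E[payout] = 34·0.37 + 29·0.37 + 24·0.26
 = 12.58 + 10.73 + 6.24
 = 29.55
Net = 29.55 - 12 = 17.55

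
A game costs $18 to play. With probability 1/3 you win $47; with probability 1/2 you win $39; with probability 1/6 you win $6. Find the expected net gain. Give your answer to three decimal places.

18.167

E[payout] = 47·1/3 + 39·1/2 + 6·1/6
 = 47/3 + 39/2 + 1
 = 217/6
Net = 217/6 - 18 = 109/6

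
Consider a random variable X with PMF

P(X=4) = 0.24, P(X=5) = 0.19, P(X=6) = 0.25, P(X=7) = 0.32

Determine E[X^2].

33.27

E[X^2] = Σ x^2·P(X=x)
 = 16·0.24 + 25·0.19 + 36·0.25 + 49·0.32
 = 3.84 + 4.75 + 9 + 15.68
 = 33.27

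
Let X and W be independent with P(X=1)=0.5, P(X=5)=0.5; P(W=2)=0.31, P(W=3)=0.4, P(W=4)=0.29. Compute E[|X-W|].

E[|X-W|] = Σ_x Σ_w |x-w| · P(X=x)P(W=w)
 = 1·0.155 + 2·0.2 + 3·0.145 + 3·0.155 + 2·0.2 + 1·0.145
 = 0.155 + 0.4 + 0.435 + 0.465 + 0.4 + 0.145
 = 2

2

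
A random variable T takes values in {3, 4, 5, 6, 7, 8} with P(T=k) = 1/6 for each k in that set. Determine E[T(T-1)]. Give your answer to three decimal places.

E[T(T-1)] = Σ t(t-1)·P(T=t)
 = 6·1/6 + 12·1/6 + 20·1/6 + 30·1/6 + 42·1/6 + 56·1/6
 = 1 + 2 + 10/3 + 5 + 7 + 28/3
 = 83/3

27.667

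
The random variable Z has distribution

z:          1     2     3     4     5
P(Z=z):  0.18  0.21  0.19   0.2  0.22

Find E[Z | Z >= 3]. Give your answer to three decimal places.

P(Z >= 3) = 0.19 + 0.2 + 0.22 = 0.61.
E[Z | Z >= 3] = [3·0.19 + 4·0.2 + 5·0.22] / 0.61
 = 2.47 / 0.61
 = 247/61

4.049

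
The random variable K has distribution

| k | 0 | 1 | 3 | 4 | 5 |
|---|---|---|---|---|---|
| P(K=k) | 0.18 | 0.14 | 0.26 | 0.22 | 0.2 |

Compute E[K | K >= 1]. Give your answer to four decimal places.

P(K >= 1) = 0.14 + 0.26 + 0.22 + 0.2 = 0.82.
E[K | K >= 1] = [1·0.14 + 3·0.26 + 4·0.22 + 5·0.2] / 0.82
 = 2.8 / 0.82
 = 140/41

3.4146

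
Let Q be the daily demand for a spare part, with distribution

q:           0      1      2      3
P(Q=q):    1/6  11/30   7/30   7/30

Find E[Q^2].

3.4

E[Q^2] = Σ q^2·P(Q=q)
 = 0·1/6 + 1·11/30 + 4·7/30 + 9·7/30
 = 0 + 11/30 + 14/15 + 21/10
 = 17/5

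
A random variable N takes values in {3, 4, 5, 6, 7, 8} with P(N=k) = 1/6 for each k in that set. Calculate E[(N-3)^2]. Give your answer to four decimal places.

9.1667

E[(N-3)^2] = Σ (n-3)^2·P(N=n)
 = 0·1/6 + 1·1/6 + 4·1/6 + 9·1/6 + 16·1/6 + 25·1/6
 = 0 + 1/6 + 2/3 + 3/2 + 8/3 + 25/6
 = 55/6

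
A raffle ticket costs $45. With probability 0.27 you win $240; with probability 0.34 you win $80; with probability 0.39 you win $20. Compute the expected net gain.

54.8

E[payout] = 240·0.27 + 80·0.34 + 20·0.39
 = 64.8 + 27.2 + 7.8
 = 99.8
Net = 99.8 - 45 = 54.8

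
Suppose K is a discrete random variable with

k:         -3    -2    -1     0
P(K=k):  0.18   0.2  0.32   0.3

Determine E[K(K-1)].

E[K(K-1)] = Σ k(k-1)·P(K=k)
 = 12·0.18 + 6·0.2 + 2·0.32 + 0·0.3
 = 2.16 + 1.2 + 0.64 + 0
 = 4

4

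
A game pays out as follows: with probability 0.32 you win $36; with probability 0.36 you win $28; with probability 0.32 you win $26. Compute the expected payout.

29.92

E[payout] = 36·0.32 + 28·0.36 + 26·0.32
 = 11.52 + 10.08 + 8.32
 = 29.92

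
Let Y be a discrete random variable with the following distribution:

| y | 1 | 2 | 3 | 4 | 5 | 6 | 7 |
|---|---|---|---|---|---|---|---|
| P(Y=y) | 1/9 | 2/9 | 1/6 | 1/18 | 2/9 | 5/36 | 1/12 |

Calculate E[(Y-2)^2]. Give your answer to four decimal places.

E[(Y-2)^2] = Σ (y-2)^2·P(Y=y)
 = 1·1/9 + 0·2/9 + 1·1/6 + 4·1/18 + 9·2/9 + 16·5/36 + 25·1/12
 = 1/9 + 0 + 1/6 + 2/9 + 2 + 20/9 + 25/12
 = 245/36

6.8056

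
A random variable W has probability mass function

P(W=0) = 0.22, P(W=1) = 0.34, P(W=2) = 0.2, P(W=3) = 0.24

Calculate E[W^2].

E[W^2] = Σ w^2·P(W=w)
 = 0·0.22 + 1·0.34 + 4·0.2 + 9·0.24
 = 0 + 0.34 + 0.8 + 2.16
 = 3.3

3.3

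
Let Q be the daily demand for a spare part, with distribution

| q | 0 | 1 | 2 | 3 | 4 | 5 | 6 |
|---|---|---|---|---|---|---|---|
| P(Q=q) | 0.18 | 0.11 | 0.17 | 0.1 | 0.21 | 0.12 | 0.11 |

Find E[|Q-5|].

E[|Q-5|] = Σ |q-5|·P(Q=q)
 = 5·0.18 + 4·0.11 + 3·0.17 + 2·0.1 + 1·0.21 + 0·0.12 + 1·0.11
 = 0.9 + 0.44 + 0.51 + 0.2 + 0.21 + 0 + 0.11
 = 2.37

2.37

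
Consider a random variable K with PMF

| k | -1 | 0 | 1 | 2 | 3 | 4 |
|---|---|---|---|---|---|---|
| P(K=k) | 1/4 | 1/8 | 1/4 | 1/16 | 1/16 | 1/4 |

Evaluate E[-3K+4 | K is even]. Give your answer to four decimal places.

-3.7143

P(K is even) = 1/8 + 1/16 + 1/4 = 7/16.
E[-3K+4 | K is even] = [4·1/8 + (-2)·1/16 + (-8)·1/4] / (7/16)
 = -13/8 / (7/16)
 = -26/7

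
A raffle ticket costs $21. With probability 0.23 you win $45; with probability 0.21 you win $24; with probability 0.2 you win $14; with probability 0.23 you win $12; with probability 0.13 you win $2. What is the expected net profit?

E[payout] = 45·0.23 + 24·0.21 + 14·0.2 + 12·0.23 + 2·0.13
 = 10.35 + 5.04 + 2.8 + 2.76 + 0.26
 = 21.21
Net = 21.21 - 21 = 0.21

0.21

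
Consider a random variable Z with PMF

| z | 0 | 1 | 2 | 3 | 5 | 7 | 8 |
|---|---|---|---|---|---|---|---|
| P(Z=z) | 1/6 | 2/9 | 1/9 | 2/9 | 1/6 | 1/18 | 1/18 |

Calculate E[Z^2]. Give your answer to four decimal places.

E[Z^2] = Σ z^2·P(Z=z)
 = 0·1/6 + 1·2/9 + 4·1/9 + 9·2/9 + 25·1/6 + 49·1/18 + 64·1/18
 = 0 + 2/9 + 4/9 + 2 + 25/6 + 49/18 + 32/9
 = 118/9

13.1111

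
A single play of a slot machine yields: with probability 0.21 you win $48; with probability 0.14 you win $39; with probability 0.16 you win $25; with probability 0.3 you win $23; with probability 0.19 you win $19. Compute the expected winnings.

E[payout] = 48·0.21 + 39·0.14 + 25·0.16 + 23·0.3 + 19·0.19
 = 10.08 + 5.46 + 4 + 6.9 + 3.61
 = 30.05

30.05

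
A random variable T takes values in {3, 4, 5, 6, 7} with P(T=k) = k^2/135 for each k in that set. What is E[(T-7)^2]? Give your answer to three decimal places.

E[(T-7)^2] = Σ (t-7)^2·P(T=t)
 = 16·1/15 + 9·16/135 + 4·5/27 + 1·4/15 + 0·49/135
 = 16/15 + 16/15 + 20/27 + 4/15 + 0
 = 424/135

3.141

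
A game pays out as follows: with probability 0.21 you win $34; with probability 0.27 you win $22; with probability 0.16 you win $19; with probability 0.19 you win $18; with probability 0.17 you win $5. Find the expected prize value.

E[payout] = 34·0.21 + 22·0.27 + 19·0.16 + 18·0.19 + 5·0.17
 = 7.14 + 5.94 + 3.04 + 3.42 + 0.85
 = 20.39

20.39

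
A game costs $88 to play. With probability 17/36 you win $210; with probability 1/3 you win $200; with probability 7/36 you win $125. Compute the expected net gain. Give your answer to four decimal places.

E[payout] = 210·17/36 + 200·1/3 + 125·7/36
 = 595/6 + 200/3 + 875/36
 = 6845/36
Net = 6845/36 - 88 = 3677/36

102.1389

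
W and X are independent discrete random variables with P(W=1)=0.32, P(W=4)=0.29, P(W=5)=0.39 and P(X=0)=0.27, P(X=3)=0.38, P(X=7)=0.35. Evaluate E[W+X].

7.02

E[W+X] = Σ_w Σ_x (w+x) · P(W=w)P(X=x)
 = 1·0.0864 + 4·0.1216 + 8·0.112 + 4·0.0783 + 7·0.1102 + 11·0.1015 + 5·0.1053 + 8·0.1482 + 12·0.1365
 = 0.0864 + 0.4864 + 0.896 + 0.3132 + 0.7714 + 1.1165 + 0.5265 + 1.1856 + 1.638
 = 7.02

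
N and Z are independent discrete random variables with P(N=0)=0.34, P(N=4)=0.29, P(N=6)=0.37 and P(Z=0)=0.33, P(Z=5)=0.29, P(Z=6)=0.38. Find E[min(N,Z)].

E[min(N,Z)] = Σ_n Σ_z min(n,z) · P(N=n)P(Z=z)
 = 0·0.1122 + 0·0.0986 + 0·0.1292 + 0·0.0957 + 4·0.0841 + 4·0.1102 + 0·0.1221 + 5·0.1073 + 6·0.1406
 = 0 + 0 + 0 + 0 + 0.3364 + 0.4408 + 0 + 0.5365 + 0.8436
 = 2.1573

2.1573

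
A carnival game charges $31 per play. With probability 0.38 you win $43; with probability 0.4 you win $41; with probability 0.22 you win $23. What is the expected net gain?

6.8

E[payout] = 43·0.38 + 41·0.4 + 23·0.22
 = 16.34 + 16.4 + 5.06
 = 37.8
Net = 37.8 - 31 = 6.8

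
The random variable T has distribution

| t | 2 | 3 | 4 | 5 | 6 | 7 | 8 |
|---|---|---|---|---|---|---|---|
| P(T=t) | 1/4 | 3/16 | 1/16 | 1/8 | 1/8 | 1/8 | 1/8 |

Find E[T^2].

25.4375

E[T^2] = Σ t^2·P(T=t)
 = 4·1/4 + 9·3/16 + 16·1/16 + 25·1/8 + 36·1/8 + 49·1/8 + 64·1/8
 = 1 + 27/16 + 1 + 25/8 + 9/2 + 49/8 + 8
 = 407/16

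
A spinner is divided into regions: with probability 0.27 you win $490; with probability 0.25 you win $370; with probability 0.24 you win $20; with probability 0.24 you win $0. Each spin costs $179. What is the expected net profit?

E[payout] = 490·0.27 + 370·0.25 + 20·0.24 + 0·0.24
 = 132.3 + 92.5 + 4.8 + 0
 = 229.6
Net = 229.6 - 179 = 50.6

50.6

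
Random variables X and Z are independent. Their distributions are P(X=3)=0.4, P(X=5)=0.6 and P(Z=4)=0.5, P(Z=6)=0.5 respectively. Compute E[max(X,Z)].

5.3

E[max(X,Z)] = Σ_x Σ_z max(x,z) · P(X=x)P(Z=z)
 = 4·0.2 + 6·0.2 + 5·0.3 + 6·0.3
 = 0.8 + 1.2 + 1.5 + 1.8
 = 5.3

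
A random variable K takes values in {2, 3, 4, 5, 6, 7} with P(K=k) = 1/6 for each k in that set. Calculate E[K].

E[K] = Σ k·P(K=k)
 = 2·1/6 + 3·1/6 + 4·1/6 + 5·1/6 + 6·1/6 + 7·1/6
 = 1/3 + 1/2 + 2/3 + 5/6 + 1 + 7/6
 = 9/2

4.5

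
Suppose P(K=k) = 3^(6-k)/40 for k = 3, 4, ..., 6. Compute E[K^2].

12.45

E[K^2] = Σ k^2·P(K=k)
 = 9·27/40 + 16·9/40 + 25·3/40 + 36·1/40
 = 243/40 + 18/5 + 15/8 + 9/10
 = 249/20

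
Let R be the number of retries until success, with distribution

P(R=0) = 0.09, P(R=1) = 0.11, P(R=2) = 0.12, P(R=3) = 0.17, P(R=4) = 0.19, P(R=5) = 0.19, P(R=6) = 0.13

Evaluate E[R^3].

E[R^3] = Σ r^3·P(R=r)
 = 0·0.09 + 1·0.11 + 8·0.12 + 27·0.17 + 64·0.19 + 125·0.19 + 216·0.13
 = 0 + 0.11 + 0.96 + 4.59 + 12.16 + 23.75 + 28.08
 = 69.65

69.65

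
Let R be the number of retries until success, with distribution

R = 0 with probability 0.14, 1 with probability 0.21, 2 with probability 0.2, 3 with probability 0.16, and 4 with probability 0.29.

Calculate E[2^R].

E[2^R] = Σ 2^r·P(R=r)
 = 1·0.14 + 2·0.21 + 4·0.2 + 8·0.16 + 16·0.29
 = 0.14 + 0.42 + 0.8 + 1.28 + 4.64
 = 7.28

7.28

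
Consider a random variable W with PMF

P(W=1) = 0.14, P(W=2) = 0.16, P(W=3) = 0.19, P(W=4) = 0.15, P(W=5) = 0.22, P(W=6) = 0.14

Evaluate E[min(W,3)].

E[min(W,3)] = Σ min(w,3)·P(W=w)
 = 1·0.14 + 2·0.16 + 3·0.19 + 3·0.15 + 3·0.22 + 3·0.14
 = 0.14 + 0.32 + 0.57 + 0.45 + 0.66 + 0.42
 = 2.56

2.56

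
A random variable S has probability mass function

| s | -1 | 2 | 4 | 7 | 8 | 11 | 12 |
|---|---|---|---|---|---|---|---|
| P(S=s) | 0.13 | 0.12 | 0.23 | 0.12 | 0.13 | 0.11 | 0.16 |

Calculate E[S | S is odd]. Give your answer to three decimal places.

P(S is odd) = 0.13 + 0.12 + 0.11 = 0.36.
E[S | S is odd] = [(-1)·0.13 + 7·0.12 + 11·0.11] / 0.36
 = 1.92 / 0.36
 = 16/3

5.333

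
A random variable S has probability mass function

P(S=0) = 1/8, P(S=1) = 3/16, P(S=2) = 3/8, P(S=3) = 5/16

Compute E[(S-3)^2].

E[(S-3)^2] = Σ (s-3)^2·P(S=s)
 = 9·1/8 + 4·3/16 + 1·3/8 + 0·5/16
 = 9/8 + 3/4 + 3/8 + 0
 = 9/4

2.25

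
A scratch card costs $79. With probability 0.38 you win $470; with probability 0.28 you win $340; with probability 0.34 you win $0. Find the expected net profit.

194.8

E[payout] = 470·0.38 + 340·0.28 + 0·0.34
 = 178.6 + 95.2 + 0
 = 273.8
Net = 273.8 - 79 = 194.8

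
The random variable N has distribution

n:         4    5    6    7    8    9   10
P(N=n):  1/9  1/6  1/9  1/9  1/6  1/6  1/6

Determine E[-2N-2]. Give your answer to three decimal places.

-16.444

E[-2N-2] = Σ (-2n-2)·P(N=n)
 = (-10)·1/9 + (-12)·1/6 + (-14)·1/9 + (-16)·1/9 + (-18)·1/6 + (-20)·1/6 + (-22)·1/6
 = (-10/9) + (-2) + (-14/9) + (-16/9) + (-3) + (-10/3) + (-11/3)
 = -148/9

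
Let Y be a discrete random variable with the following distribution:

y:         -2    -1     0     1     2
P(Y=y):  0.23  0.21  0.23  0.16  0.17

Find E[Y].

E[Y] = Σ y·P(Y=y)
 = (-2)·0.23 + (-1)·0.21 + 0·0.23 + 1·0.16 + 2·0.17
 = (-0.46) + (-0.21) + 0 + 0.16 + 0.34
 = -0.17

-0.17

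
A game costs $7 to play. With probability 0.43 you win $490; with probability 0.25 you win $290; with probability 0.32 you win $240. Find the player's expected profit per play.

353

E[payout] = 490·0.43 + 290·0.25 + 240·0.32
 = 210.7 + 72.5 + 76.8
 = 360
Net = 360 - 7 = 353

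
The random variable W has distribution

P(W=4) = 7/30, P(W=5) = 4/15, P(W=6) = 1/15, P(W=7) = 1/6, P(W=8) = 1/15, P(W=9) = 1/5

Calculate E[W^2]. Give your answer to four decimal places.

41.4333

E[W^2] = Σ w^2·P(W=w)
 = 16·7/30 + 25·4/15 + 36·1/15 + 49·1/6 + 64·1/15 + 81·1/5
 = 56/15 + 20/3 + 12/5 + 49/6 + 64/15 + 81/5
 = 1243/30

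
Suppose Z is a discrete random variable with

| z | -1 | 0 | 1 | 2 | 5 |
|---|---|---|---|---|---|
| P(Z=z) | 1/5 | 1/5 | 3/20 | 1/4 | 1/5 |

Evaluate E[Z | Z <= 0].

P(Z <= 0) = 1/5 + 1/5 = 2/5.
E[Z | Z <= 0] = [(-1)·1/5 + 0·1/5] / (2/5)
 = -1/5 / (2/5)
 = -1/2

-0.5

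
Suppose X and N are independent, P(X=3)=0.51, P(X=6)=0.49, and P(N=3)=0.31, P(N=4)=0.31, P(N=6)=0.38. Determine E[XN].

19.8915

E[XN] = Σ_x Σ_n xn · P(X=x)P(N=n)
 = 9·0.1581 + 12·0.1581 + 18·0.1938 + 18·0.1519 + 24·0.1519 + 36·0.1862
 = 1.4229 + 1.8972 + 3.4884 + 2.7342 + 3.6456 + 6.7032
 = 19.8915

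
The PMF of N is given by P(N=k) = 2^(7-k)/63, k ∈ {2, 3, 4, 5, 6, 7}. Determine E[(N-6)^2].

E[(N-6)^2] = Σ (n-6)^2·P(N=n)
 = 16·32/63 + 9·16/63 + 4·8/63 + 1·4/63 + 0·2/63 + 1·1/63
 = 512/63 + 16/7 + 32/63 + 4/63 + 0 + 1/63
 = 11

11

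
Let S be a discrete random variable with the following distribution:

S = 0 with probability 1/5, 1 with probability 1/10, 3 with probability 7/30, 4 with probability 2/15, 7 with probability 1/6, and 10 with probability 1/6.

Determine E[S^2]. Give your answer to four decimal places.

29.1667

E[S^2] = Σ s^2·P(S=s)
 = 0·1/5 + 1·1/10 + 9·7/30 + 16·2/15 + 49·1/6 + 100·1/6
 = 0 + 1/10 + 21/10 + 32/15 + 49/6 + 50/3
 = 175/6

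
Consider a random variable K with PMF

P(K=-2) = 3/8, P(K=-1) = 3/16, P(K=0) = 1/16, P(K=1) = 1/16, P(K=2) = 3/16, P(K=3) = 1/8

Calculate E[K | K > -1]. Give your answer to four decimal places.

1.8571

P(K > -1) = 1/16 + 1/16 + 3/16 + 1/8 = 7/16.
E[K | K > -1] = [0·1/16 + 1·1/16 + 2·3/16 + 3·1/8] / (7/16)
 = 13/16 / (7/16)
 = 13/7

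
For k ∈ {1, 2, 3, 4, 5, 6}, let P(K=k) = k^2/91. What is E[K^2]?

E[K^2] = Σ k^2·P(K=k)
 = 1·1/91 + 4·4/91 + 9·9/91 + 16·16/91 + 25·25/91 + 36·36/91
 = 1/91 + 16/91 + 81/91 + 256/91 + 625/91 + 1296/91
 = 25

25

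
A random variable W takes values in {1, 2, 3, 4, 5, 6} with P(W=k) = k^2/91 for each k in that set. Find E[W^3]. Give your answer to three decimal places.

134.077

E[W^3] = Σ w^3·P(W=w)
 = 1·1/91 + 8·4/91 + 27·9/91 + 64·16/91 + 125·25/91 + 216·36/91
 = 1/91 + 32/91 + 243/91 + 1024/91 + 3125/91 + 7776/91
 = 1743/13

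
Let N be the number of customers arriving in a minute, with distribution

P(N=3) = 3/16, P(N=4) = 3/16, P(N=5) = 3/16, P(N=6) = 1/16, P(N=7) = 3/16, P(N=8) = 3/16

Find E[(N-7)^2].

E[(N-7)^2] = Σ (n-7)^2·P(N=n)
 = 16·3/16 + 9·3/16 + 4·3/16 + 1·1/16 + 0·3/16 + 1·3/16
 = 3 + 27/16 + 3/4 + 1/16 + 0 + 3/16
 = 91/16

5.6875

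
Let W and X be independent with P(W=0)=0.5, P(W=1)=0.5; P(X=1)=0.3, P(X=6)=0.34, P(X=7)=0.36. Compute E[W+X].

E[W+X] = Σ_w Σ_x (w+x) · P(W=w)P(X=x)
 = 1·0.15 + 6·0.17 + 7·0.18 + 2·0.15 + 7·0.17 + 8·0.18
 = 0.15 + 1.02 + 1.26 + 0.3 + 1.19 + 1.44
 = 5.36

5.36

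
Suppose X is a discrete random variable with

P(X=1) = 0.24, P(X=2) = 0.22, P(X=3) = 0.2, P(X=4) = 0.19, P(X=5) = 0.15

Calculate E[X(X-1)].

E[X(X-1)] = Σ x(x-1)·P(X=x)
 = 0·0.24 + 2·0.22 + 6·0.2 + 12·0.19 + 20·0.15
 = 0 + 0.44 + 1.2 + 2.28 + 3
 = 6.92

6.92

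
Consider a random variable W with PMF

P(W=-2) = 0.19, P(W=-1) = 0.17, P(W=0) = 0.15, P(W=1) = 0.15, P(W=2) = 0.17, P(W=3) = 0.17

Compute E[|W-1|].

1.57

E[|W-1|] = Σ |w-1|·P(W=w)
 = 3·0.19 + 2·0.17 + 1·0.15 + 0·0.15 + 1·0.17 + 2·0.17
 = 0.57 + 0.34 + 0.15 + 0 + 0.17 + 0.34
 = 1.57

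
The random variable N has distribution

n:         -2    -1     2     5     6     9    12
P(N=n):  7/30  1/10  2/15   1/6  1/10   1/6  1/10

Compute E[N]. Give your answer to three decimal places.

E[N] = Σ n·P(N=n)
 = (-2)·7/30 + (-1)·1/10 + 2·2/15 + 5·1/6 + 6·1/10 + 9·1/6 + 12·1/10
 = (-7/15) + (-1/10) + 4/15 + 5/6 + 3/5 + 3/2 + 6/5
 = 23/6

3.833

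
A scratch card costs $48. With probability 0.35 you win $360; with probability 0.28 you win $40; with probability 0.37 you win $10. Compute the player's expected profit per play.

92.9

E[payout] = 360·0.35 + 40·0.28 + 10·0.37
 = 126 + 11.2 + 3.7
 = 140.9
Net = 140.9 - 48 = 92.9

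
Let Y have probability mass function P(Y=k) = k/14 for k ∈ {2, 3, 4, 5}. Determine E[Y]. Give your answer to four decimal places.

E[Y] = Σ y·P(Y=y)
 = 2·1/7 + 3·3/14 + 4·2/7 + 5·5/14
 = 2/7 + 9/14 + 8/7 + 25/14
 = 27/7

3.8571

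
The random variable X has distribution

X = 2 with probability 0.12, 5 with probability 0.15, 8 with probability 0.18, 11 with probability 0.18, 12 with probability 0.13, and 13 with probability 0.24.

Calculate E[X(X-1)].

87.72

E[X(X-1)] = Σ x(x-1)·P(X=x)
 = 2·0.12 + 20·0.15 + 56·0.18 + 110·0.18 + 132·0.13 + 156·0.24
 = 0.24 + 3 + 10.08 + 19.8 + 17.16 + 37.44
 = 87.72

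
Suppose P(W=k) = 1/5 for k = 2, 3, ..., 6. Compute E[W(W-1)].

14

E[W(W-1)] = Σ w(w-1)·P(W=w)
 = 2·1/5 + 6·1/5 + 12·1/5 + 20·1/5 + 30·1/5
 = 2/5 + 6/5 + 12/5 + 4 + 6
 = 14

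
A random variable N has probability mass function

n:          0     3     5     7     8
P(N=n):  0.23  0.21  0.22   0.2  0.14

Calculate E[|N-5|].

E[|N-5|] = Σ |n-5|·P(N=n)
 = 5·0.23 + 2·0.21 + 0·0.22 + 2·0.2 + 3·0.14
 = 1.15 + 0.42 + 0 + 0.4 + 0.42
 = 2.39

2.39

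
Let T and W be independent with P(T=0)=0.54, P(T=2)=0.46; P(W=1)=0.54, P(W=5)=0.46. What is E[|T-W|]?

E[|T-W|] = Σ_t Σ_w |t-w| · P(T=t)P(W=w)
 = 1·0.2916 + 5·0.2484 + 1·0.2484 + 3·0.2116
 = 0.2916 + 1.242 + 0.2484 + 0.6348
 = 2.4168

2.4168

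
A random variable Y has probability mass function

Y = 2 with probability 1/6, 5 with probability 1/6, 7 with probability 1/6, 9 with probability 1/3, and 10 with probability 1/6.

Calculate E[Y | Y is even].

P(Y is even) = 1/6 + 1/6 = 1/3.
E[Y | Y is even] = [2·1/6 + 10·1/6] / (1/3)
 = 2 / (1/3)
 = 6

6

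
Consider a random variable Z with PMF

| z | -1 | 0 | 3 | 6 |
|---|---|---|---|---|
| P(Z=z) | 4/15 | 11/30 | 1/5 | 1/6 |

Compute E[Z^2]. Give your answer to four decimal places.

E[Z^2] = Σ z^2·P(Z=z)
 = 1·4/15 + 0·11/30 + 9·1/5 + 36·1/6
 = 4/15 + 0 + 9/5 + 6
 = 121/15

8.0667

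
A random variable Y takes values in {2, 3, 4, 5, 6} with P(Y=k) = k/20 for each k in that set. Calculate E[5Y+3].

25.5

E[5Y+3] = Σ (5y+3)·P(Y=y)
 = 13·1/10 + 18·3/20 + 23·1/5 + 28·1/4 + 33·3/10
 = 13/10 + 27/10 + 23/5 + 7 + 99/10
 = 51/2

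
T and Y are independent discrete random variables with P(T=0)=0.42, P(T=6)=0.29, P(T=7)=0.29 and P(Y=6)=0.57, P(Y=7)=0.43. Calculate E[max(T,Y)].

E[max(T,Y)] = Σ_t Σ_y max(t,y) · P(T=t)P(Y=y)
 = 6·0.2394 + 7·0.1806 + 6·0.1653 + 7·0.1247 + 7·0.1653 + 7·0.1247
 = 1.4364 + 1.2642 + 0.9918 + 0.8729 + 1.1571 + 0.8729
 = 6.5953

6.5953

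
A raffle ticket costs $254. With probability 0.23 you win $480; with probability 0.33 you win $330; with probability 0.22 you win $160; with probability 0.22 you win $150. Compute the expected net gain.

E[payout] = 480·0.23 + 330·0.33 + 160·0.22 + 150·0.22
 = 110.4 + 108.9 + 35.2 + 33
 = 287.5
Net = 287.5 - 254 = 33.5

33.5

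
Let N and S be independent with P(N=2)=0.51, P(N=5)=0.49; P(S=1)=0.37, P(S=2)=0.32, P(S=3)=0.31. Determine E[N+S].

5.41

E[N+S] = Σ_n Σ_s (n+s) · P(N=n)P(S=s)
 = 3·0.1887 + 4·0.1632 + 5·0.1581 + 6·0.1813 + 7·0.1568 + 8·0.1519
 = 0.5661 + 0.6528 + 0.7905 + 1.0878 + 1.0976 + 1.2152
 = 5.41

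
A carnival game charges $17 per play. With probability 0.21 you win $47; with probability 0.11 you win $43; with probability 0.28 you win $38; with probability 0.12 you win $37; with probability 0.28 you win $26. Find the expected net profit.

19.96

E[payout] = 47·0.21 + 43·0.11 + 38·0.28 + 37·0.12 + 26·0.28
 = 9.87 + 4.73 + 10.64 + 4.44 + 7.28
 = 36.96
Net = 36.96 - 17 = 19.96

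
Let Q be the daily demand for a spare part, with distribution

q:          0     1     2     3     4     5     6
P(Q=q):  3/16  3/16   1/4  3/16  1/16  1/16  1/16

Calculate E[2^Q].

E[2^Q] = Σ 2^q·P(Q=q)
 = 1·3/16 + 2·3/16 + 4·1/4 + 8·3/16 + 16·1/16 + 32·1/16 + 64·1/16
 = 3/16 + 3/8 + 1 + 3/2 + 1 + 2 + 4
 = 161/16

10.0625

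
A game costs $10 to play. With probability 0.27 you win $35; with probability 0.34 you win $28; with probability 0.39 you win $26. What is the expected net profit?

19.11

E[payout] = 35·0.27 + 28·0.34 + 26·0.39
 = 9.45 + 9.52 + 10.14
 = 29.11
Net = 29.11 - 10 = 19.11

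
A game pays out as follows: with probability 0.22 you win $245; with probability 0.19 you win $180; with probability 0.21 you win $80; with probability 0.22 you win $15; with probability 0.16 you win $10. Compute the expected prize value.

109.8

E[payout] = 245·0.22 + 180·0.19 + 80·0.21 + 15·0.22 + 10·0.16
 = 53.9 + 34.2 + 16.8 + 3.3 + 1.6
 = 109.8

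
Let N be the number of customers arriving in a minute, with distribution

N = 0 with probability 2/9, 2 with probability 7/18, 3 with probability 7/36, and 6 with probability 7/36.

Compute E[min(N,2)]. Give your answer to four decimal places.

1.5556

E[min(N,2)] = Σ min(n,2)·P(N=n)
 = 0·2/9 + 2·7/18 + 2·7/36 + 2·7/36
 = 0 + 7/9 + 7/18 + 7/18
 = 14/9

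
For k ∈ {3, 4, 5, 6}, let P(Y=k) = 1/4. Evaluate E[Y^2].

E[Y^2] = Σ y^2·P(Y=y)
 = 9·1/4 + 16·1/4 + 25·1/4 + 36·1/4
 = 9/4 + 4 + 25/4 + 9
 = 43/2

21.5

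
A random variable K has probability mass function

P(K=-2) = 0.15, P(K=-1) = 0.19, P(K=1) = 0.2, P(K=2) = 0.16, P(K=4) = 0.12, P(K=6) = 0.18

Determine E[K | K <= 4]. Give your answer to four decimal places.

P(K <= 4) = 0.15 + 0.19 + 0.2 + 0.16 + 0.12 = 0.82.
E[K | K <= 4] = [(-2)·0.15 + (-1)·0.19 + 1·0.2 + 2·0.16 + 4·0.12] / 0.82
 = 0.51 / 0.82
 = 51/82

0.6220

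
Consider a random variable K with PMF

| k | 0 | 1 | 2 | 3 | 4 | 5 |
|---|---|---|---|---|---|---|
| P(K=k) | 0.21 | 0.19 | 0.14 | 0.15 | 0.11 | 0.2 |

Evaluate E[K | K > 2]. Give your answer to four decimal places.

4.1087

P(K > 2) = 0.15 + 0.11 + 0.2 = 0.46.
E[K | K > 2] = [3·0.15 + 4·0.11 + 5·0.2] / 0.46
 = 1.89 / 0.46
 = 189/46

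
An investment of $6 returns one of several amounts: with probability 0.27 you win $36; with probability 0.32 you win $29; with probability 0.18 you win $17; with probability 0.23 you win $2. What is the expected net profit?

E[payout] = 36·0.27 + 29·0.32 + 17·0.18 + 2·0.23
 = 9.72 + 9.28 + 3.06 + 0.46
 = 22.52
Net = 22.52 - 6 = 16.52

16.52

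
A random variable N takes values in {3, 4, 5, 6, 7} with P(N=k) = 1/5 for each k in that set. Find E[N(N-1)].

22

E[N(N-1)] = Σ n(n-1)·P(N=n)
 = 6·1/5 + 12·1/5 + 20·1/5 + 30·1/5 + 42·1/5
 = 6/5 + 12/5 + 4 + 6 + 42/5
 = 22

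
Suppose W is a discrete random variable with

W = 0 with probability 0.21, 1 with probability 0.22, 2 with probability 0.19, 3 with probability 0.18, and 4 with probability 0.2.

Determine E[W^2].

5.8

E[W^2] = Σ w^2·P(W=w)
 = 0·0.21 + 1·0.22 + 4·0.19 + 9·0.18 + 16·0.2
 = 0 + 0.22 + 0.76 + 1.62 + 3.2
 = 5.8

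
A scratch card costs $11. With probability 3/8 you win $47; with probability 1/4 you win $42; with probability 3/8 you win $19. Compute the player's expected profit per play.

E[payout] = 47·3/8 + 42·1/4 + 19·3/8
 = 141/8 + 21/2 + 57/8
 = 141/4
Net = 141/4 - 11 = 97/4

24.25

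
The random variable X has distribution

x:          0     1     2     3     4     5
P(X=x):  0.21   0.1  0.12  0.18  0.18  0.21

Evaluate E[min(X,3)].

E[min(X,3)] = Σ min(x,3)·P(X=x)
 = 0·0.21 + 1·0.1 + 2·0.12 + 3·0.18 + 3·0.18 + 3·0.21
 = 0 + 0.1 + 0.24 + 0.54 + 0.54 + 0.63
 = 2.05

2.05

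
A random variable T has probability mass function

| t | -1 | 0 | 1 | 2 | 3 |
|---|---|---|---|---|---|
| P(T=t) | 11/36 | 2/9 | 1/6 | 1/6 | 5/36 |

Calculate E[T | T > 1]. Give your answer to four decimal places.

2.4545

P(T > 1) = 1/6 + 5/36 = 11/36.
E[T | T > 1] = [2·1/6 + 3·5/36] / (11/36)
 = 3/4 / (11/36)
 = 27/11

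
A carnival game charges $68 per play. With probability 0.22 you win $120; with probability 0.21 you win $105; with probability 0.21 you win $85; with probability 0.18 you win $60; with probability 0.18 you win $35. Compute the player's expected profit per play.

E[payout] = 120·0.22 + 105·0.21 + 85·0.21 + 60·0.18 + 35·0.18
 = 26.4 + 22.05 + 17.85 + 10.8 + 6.3
 = 83.4
Net = 83.4 - 68 = 15.4

15.4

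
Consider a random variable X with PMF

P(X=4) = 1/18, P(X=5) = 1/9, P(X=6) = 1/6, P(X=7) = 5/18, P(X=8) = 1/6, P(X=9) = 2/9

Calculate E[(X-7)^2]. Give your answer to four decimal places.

E[(X-7)^2] = Σ (x-7)^2·P(X=x)
 = 9·1/18 + 4·1/9 + 1·1/6 + 0·5/18 + 1·1/6 + 4·2/9
 = 1/2 + 4/9 + 1/6 + 0 + 1/6 + 8/9
 = 13/6

2.1667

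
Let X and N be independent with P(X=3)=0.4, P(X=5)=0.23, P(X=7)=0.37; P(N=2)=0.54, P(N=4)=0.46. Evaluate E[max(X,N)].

5.124

E[max(X,N)] = Σ_x Σ_n max(x,n) · P(X=x)P(N=n)
 = 3·0.216 + 4·0.184 + 5·0.1242 + 5·0.1058 + 7·0.1998 + 7·0.1702
 = 0.648 + 0.736 + 0.621 + 0.529 + 1.3986 + 1.1914
 = 5.124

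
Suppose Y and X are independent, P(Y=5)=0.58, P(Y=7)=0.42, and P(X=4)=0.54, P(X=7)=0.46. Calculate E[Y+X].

11.22

E[Y+X] = Σ_y Σ_x (y+x) · P(Y=y)P(X=x)
 = 9·0.3132 + 12·0.2668 + 11·0.2268 + 14·0.1932
 = 2.8188 + 3.2016 + 2.4948 + 2.7048
 = 11.22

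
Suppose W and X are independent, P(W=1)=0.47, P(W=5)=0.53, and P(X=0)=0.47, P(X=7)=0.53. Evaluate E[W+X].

E[W+X] = Σ_w Σ_x (w+x) · P(W=w)P(X=x)
 = 1·0.2209 + 8·0.2491 + 5·0.2491 + 12·0.2809
 = 0.2209 + 1.9928 + 1.2455 + 3.3708
 = 6.83

6.83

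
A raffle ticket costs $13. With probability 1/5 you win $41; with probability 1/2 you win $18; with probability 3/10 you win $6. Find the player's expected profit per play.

E[payout] = 41·1/5 + 18·1/2 + 6·3/10
 = 41/5 + 9 + 9/5
 = 19
Net = 19 - 13 = 6

6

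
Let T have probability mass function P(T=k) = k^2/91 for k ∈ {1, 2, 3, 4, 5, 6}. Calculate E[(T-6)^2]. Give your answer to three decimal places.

E[(T-6)^2] = Σ (t-6)^2·P(T=t)
 = 25·1/91 + 16·4/91 + 9·9/91 + 4·16/91 + 1·25/91 + 0·36/91
 = 25/91 + 64/91 + 81/91 + 64/91 + 25/91 + 0
 = 37/13

2.846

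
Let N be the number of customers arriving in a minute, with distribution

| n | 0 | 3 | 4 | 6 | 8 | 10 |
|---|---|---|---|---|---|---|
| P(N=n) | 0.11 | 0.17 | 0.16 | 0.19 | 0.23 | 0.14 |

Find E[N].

E[N] = Σ n·P(N=n)
 = 0·0.11 + 3·0.17 + 4·0.16 + 6·0.19 + 8·0.23 + 10·0.14
 = 0 + 0.51 + 0.64 + 1.14 + 1.84 + 1.4
 = 5.53

5.53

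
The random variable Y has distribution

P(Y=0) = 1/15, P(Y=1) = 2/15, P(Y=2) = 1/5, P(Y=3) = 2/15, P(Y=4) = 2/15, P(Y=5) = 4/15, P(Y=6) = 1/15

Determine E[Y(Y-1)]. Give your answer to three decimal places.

10.133

E[Y(Y-1)] = Σ y(y-1)·P(Y=y)
 = 0·1/15 + 0·2/15 + 2·1/5 + 6·2/15 + 12·2/15 + 20·4/15 + 30·1/15
 = 0 + 0 + 2/5 + 4/5 + 8/5 + 16/3 + 2
 = 152/15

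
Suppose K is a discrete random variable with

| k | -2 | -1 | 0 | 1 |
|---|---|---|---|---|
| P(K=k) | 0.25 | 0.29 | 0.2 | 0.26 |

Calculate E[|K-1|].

E[|K-1|] = Σ |k-1|·P(K=k)
 = 3·0.25 + 2·0.29 + 1·0.2 + 0·0.26
 = 0.75 + 0.58 + 0.2 + 0
 = 1.53

1.53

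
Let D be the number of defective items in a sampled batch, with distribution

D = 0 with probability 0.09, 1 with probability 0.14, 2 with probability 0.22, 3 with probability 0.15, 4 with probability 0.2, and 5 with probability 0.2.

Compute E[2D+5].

10.66

E[2D+5] = Σ (2d+5)·P(D=d)
 = 5·0.09 + 7·0.14 + 9·0.22 + 11·0.15 + 13·0.2 + 15·0.2
 = 0.45 + 0.98 + 1.98 + 1.65 + 2.6 + 3
 = 10.66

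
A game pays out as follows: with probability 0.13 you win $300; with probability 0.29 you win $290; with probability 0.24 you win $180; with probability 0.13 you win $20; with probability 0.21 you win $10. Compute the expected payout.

E[payout] = 300·0.13 + 290·0.29 + 180·0.24 + 20·0.13 + 10·0.21
 = 39 + 84.1 + 43.2 + 2.6 + 2.1
 = 171

171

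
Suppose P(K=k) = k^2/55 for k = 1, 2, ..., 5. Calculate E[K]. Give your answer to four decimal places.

4.0909

E[K] = Σ k·P(K=k)
 = 1·1/55 + 2·4/55 + 3·9/55 + 4·16/55 + 5·5/11
 = 1/55 + 8/55 + 27/55 + 64/55 + 25/11
 = 45/11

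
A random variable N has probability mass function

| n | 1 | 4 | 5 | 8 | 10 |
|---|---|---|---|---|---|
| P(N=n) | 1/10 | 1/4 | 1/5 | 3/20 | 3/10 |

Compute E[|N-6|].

E[|N-6|] = Σ |n-6|·P(N=n)
 = 5·1/10 + 2·1/4 + 1·1/5 + 2·3/20 + 4·3/10
 = 1/2 + 1/2 + 1/5 + 3/10 + 6/5
 = 27/10

2.7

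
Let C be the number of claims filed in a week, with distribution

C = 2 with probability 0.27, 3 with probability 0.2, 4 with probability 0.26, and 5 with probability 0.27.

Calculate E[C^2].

13.79

E[C^2] = Σ c^2·P(C=c)
 = 4·0.27 + 9·0.2 + 16·0.26 + 25·0.27
 = 1.08 + 1.8 + 4.16 + 6.75
 = 13.79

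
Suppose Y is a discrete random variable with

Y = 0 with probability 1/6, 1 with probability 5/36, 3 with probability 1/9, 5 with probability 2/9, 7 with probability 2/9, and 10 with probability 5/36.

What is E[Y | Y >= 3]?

P(Y >= 3) = 1/9 + 2/9 + 2/9 + 5/36 = 25/36.
E[Y | Y >= 3] = [3·1/9 + 5·2/9 + 7·2/9 + 10·5/36] / (25/36)
 = 79/18 / (25/36)
 = 158/25

6.32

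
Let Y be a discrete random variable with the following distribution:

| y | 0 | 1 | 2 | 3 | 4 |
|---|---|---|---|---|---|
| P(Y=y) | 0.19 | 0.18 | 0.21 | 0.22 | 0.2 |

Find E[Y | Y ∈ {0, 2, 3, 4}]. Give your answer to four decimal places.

2.2927

P(Y ∈ {0, 2, 3, 4}) = 0.19 + 0.21 + 0.22 + 0.2 = 0.82.
E[Y | Y ∈ {0, 2, 3, 4}] = [0·0.19 + 2·0.21 + 3·0.22 + 4·0.2] / 0.82
 = 1.88 / 0.82
 = 94/41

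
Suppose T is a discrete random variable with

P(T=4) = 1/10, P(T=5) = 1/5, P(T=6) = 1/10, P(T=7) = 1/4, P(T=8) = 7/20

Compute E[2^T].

E[2^T] = Σ 2^t·P(T=t)
 = 16·1/10 + 32·1/5 + 64·1/10 + 128·1/4 + 256·7/20
 = 8/5 + 32/5 + 32/5 + 32 + 448/5
 = 136

136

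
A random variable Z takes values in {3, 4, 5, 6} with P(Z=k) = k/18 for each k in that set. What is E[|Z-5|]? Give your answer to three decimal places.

0.889

E[|Z-5|] = Σ |z-5|·P(Z=z)
 = 2·1/6 + 1·2/9 + 0·5/18 + 1·1/3
 = 1/3 + 2/9 + 0 + 1/3
 = 8/9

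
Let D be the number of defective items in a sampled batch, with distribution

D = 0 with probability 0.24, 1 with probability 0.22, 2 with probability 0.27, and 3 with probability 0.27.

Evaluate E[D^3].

9.67

E[D^3] = Σ d^3·P(D=d)
 = 0·0.24 + 1·0.22 + 8·0.27 + 27·0.27
 = 0 + 0.22 + 2.16 + 7.29
 = 9.67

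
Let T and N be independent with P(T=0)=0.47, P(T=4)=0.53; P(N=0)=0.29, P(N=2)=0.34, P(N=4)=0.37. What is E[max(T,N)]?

3.1352

E[max(T,N)] = Σ_t Σ_n max(t,n) · P(T=t)P(N=n)
 = 0·0.1363 + 2·0.1598 + 4·0.1739 + 4·0.1537 + 4·0.1802 + 4·0.1961
 = 0 + 0.3196 + 0.6956 + 0.6148 + 0.7208 + 0.7844
 = 3.1352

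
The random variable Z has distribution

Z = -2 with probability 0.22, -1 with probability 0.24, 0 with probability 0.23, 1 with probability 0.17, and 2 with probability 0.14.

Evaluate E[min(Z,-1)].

-1.22

E[min(Z,-1)] = Σ min(z,-1)·P(Z=z)
 = (-2)·0.22 + (-1)·0.24 + (-1)·0.23 + (-1)·0.17 + (-1)·0.14
 = (-0.44) + (-0.24) + (-0.23) + (-0.17) + (-0.14)
 = -1.22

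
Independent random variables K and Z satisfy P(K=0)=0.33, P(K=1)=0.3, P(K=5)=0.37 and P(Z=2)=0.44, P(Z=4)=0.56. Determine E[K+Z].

5.27

E[K+Z] = Σ_k Σ_z (k+z) · P(K=k)P(Z=z)
 = 2·0.1452 + 4·0.1848 + 3·0.132 + 5·0.168 + 7·0.1628 + 9·0.2072
 = 0.2904 + 0.7392 + 0.396 + 0.84 + 1.1396 + 1.8648
 = 5.27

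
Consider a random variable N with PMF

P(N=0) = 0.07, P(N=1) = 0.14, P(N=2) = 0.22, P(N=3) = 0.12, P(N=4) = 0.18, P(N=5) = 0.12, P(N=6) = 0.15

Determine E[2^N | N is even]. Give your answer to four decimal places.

P(N is even) = 0.07 + 0.22 + 0.18 + 0.15 = 0.62.
E[2^N | N is even] = [1·0.07 + 4·0.22 + 16·0.18 + 64·0.15] / 0.62
 = 13.43 / 0.62
 = 1343/62

21.6613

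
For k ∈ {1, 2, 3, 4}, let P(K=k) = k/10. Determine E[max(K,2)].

E[max(K,2)] = Σ max(k,2)·P(K=k)
 = 2·1/10 + 2·1/5 + 3·3/10 + 4·2/5
 = 1/5 + 2/5 + 9/10 + 8/5
 = 31/10

3.1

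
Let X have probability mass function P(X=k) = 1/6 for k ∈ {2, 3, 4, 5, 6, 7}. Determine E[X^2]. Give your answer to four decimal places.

E[X^2] = Σ x^2·P(X=x)
 = 4·1/6 + 9·1/6 + 16·1/6 + 25·1/6 + 36·1/6 + 49·1/6
 = 2/3 + 3/2 + 8/3 + 25/6 + 6 + 49/6
 = 139/6

23.1667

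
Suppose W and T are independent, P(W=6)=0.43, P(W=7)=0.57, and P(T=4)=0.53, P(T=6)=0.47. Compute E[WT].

E[WT] = Σ_w Σ_t wt · P(W=w)P(T=t)
 = 24·0.2279 + 36·0.2021 + 28·0.3021 + 42·0.2679
 = 5.4696 + 7.2756 + 8.4588 + 11.2518
 = 32.4558

32.4558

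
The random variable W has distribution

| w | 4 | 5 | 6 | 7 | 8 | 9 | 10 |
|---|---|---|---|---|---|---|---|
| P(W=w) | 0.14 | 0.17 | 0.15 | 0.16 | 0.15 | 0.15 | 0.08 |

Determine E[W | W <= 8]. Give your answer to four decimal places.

P(W <= 8) = 0.14 + 0.17 + 0.15 + 0.16 + 0.15 = 0.77.
E[W | W <= 8] = [4·0.14 + 5·0.17 + 6·0.15 + 7·0.16 + 8·0.15] / 0.77
 = 4.63 / 0.77
 = 463/77

6.0130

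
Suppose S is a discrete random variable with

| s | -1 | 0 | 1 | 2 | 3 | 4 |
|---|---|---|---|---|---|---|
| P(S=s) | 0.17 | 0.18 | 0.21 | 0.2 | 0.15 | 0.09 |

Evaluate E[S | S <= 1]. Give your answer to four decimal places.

P(S <= 1) = 0.17 + 0.18 + 0.21 = 0.56.
E[S | S <= 1] = [(-1)·0.17 + 0·0.18 + 1·0.21] / 0.56
 = 0.04 / 0.56
 = 1/14

0.0714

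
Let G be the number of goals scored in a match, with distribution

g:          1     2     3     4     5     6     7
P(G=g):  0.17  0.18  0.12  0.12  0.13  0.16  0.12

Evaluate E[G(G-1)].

14.96

E[G(G-1)] = Σ g(g-1)·P(G=g)
 = 0·0.17 + 2·0.18 + 6·0.12 + 12·0.12 + 20·0.13 + 30·0.16 + 42·0.12
 = 0 + 0.36 + 0.72 + 1.44 + 2.6 + 4.8 + 5.04
 = 14.96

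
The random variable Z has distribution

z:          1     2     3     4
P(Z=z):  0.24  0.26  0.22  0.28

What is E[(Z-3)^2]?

E[(Z-3)^2] = Σ (z-3)^2·P(Z=z)
 = 4·0.24 + 1·0.26 + 0·0.22 + 1·0.28
 = 0.96 + 0.26 + 0 + 0.28
 = 1.5

1.5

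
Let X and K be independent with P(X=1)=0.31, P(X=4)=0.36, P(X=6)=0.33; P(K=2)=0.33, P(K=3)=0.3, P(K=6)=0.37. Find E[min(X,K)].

2.6518

E[min(X,K)] = Σ_x Σ_k min(x,k) · P(X=x)P(K=k)
 = 1·0.1023 + 1·0.093 + 1·0.1147 + 2·0.1188 + 3·0.108 + 4·0.1332 + 2·0.1089 + 3·0.099 + 6·0.1221
 = 0.1023 + 0.093 + 0.1147 + 0.2376 + 0.324 + 0.5328 + 0.2178 + 0.297 + 0.7326
 = 2.6518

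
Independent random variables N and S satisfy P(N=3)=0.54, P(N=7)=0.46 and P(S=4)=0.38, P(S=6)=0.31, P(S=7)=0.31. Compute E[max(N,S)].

E[max(N,S)] = Σ_n Σ_s max(n,s) · P(N=n)P(S=s)
 = 4·0.2052 + 6·0.1674 + 7·0.1674 + 7·0.1748 + 7·0.1426 + 7·0.1426
 = 0.8208 + 1.0044 + 1.1718 + 1.2236 + 0.9982 + 0.9982
 = 6.217

6.217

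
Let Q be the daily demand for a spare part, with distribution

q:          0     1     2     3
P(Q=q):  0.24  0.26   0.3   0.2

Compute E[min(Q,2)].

1.26

E[min(Q,2)] = Σ min(q,2)·P(Q=q)
 = 0·0.24 + 1·0.26 + 2·0.3 + 2·0.2
 = 0 + 0.26 + 0.6 + 0.4
 = 1.26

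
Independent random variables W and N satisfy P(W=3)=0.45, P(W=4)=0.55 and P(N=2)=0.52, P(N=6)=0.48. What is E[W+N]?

E[W+N] = Σ_w Σ_n (w+n) · P(W=w)P(N=n)
 = 5·0.234 + 9·0.216 + 6·0.286 + 10·0.264
 = 1.17 + 1.944 + 1.716 + 2.64
 = 7.47

7.47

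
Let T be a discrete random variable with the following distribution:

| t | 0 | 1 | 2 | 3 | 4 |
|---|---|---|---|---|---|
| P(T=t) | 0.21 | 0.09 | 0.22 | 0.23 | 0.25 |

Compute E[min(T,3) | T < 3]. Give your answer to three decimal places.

1.019

P(T < 3) = 0.21 + 0.09 + 0.22 = 0.52.
E[min(T,3) | T < 3] = [0·0.21 + 1·0.09 + 2·0.22] / 0.52
 = 0.53 / 0.52
 = 53/52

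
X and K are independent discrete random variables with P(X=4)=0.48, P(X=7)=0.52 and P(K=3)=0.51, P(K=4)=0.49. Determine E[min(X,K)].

3.49

E[min(X,K)] = Σ_x Σ_k min(x,k) · P(X=x)P(K=k)
 = 3·0.2448 + 4·0.2352 + 3·0.2652 + 4·0.2548
 = 0.7344 + 0.9408 + 0.7956 + 1.0192
 = 3.49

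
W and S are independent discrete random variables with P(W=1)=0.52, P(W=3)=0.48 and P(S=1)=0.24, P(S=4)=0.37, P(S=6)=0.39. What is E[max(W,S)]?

4.2904

E[max(W,S)] = Σ_w Σ_s max(w,s) · P(W=w)P(S=s)
 = 1·0.1248 + 4·0.1924 + 6·0.2028 + 3·0.1152 + 4·0.1776 + 6·0.1872
 = 0.1248 + 0.7696 + 1.2168 + 0.3456 + 0.7104 + 1.1232
 = 4.2904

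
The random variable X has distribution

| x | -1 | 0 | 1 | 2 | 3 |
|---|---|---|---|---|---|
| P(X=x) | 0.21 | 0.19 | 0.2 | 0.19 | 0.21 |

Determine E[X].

E[X] = Σ x·P(X=x)
 = (-1)·0.21 + 0·0.19 + 1·0.2 + 2·0.19 + 3·0.21
 = (-0.21) + 0 + 0.2 + 0.38 + 0.63
 = 1

1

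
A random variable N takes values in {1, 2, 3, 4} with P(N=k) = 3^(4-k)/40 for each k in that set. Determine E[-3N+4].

E[-3N+4] = Σ (-3n+4)·P(N=n)
 = 1·27/40 + (-2)·9/40 + (-5)·3/40 + (-8)·1/40
 = 27/40 + (-9/20) + (-3/8) + (-1/5)
 = -7/20

-0.35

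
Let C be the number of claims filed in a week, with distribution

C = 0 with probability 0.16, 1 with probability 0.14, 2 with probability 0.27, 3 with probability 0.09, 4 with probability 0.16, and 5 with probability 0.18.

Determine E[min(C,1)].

0.84

E[min(C,1)] = Σ min(c,1)·P(C=c)
 = 0·0.16 + 1·0.14 + 1·0.27 + 1·0.09 + 1·0.16 + 1·0.18
 = 0 + 0.14 + 0.27 + 0.09 + 0.16 + 0.18
 = 0.84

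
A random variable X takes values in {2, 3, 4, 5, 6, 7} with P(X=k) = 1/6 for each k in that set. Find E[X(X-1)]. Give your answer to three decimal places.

18.667

E[X(X-1)] = Σ x(x-1)·P(X=x)
 = 2·1/6 + 6·1/6 + 12·1/6 + 20·1/6 + 30·1/6 + 42·1/6
 = 1/3 + 1 + 2 + 10/3 + 5 + 7
 = 56/3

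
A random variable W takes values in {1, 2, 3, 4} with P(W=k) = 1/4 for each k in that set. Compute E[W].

E[W] = Σ w·P(W=w)
 = 1·1/4 + 2·1/4 + 3·1/4 + 4·1/4
 = 1/4 + 1/2 + 3/4 + 1
 = 5/2

2.5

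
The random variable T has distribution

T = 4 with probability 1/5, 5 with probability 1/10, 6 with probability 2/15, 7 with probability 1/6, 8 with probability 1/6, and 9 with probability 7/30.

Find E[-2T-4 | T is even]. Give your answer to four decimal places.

P(T is even) = 1/5 + 2/15 + 1/6 = 1/2.
E[-2T-4 | T is even] = [(-12)·1/5 + (-16)·2/15 + (-20)·1/6] / (1/2)
 = -118/15 / (1/2)
 = -236/15

-15.7333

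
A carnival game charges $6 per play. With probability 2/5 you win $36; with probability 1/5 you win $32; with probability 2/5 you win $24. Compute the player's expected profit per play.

E[payout] = 36·2/5 + 32·1/5 + 24·2/5
 = 72/5 + 32/5 + 48/5
 = 152/5
Net = 152/5 - 6 = 122/5

24.4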